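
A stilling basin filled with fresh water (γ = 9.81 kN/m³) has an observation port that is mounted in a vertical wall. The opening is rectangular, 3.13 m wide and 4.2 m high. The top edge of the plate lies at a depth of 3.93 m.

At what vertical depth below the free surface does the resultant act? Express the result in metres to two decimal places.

h_p = 6.27 m

γ = 9.81 kN/m³.
The centroid lies 4.2/2 = 2.1 m below the top edge, so the centroid depth is h_c = 3.93 + 2.1 = 6.03 m.
A = 3.13 × 4.2 = 13.146 m².
Resultant F = γ·h_c·A = 9.81 × 6.03 × 13.146 = 777.642 kN.
I_c = b·h³/12 = 3.13 × 4.2³/12 = 19.3246 m⁴.
Centre of pressure: y_p = y_c + I_c/(y_c·A) = 6.03 + 19.3246/(6.03 × 13.146) = 6.03 + 0.243781 = 6.27378 m along the plane.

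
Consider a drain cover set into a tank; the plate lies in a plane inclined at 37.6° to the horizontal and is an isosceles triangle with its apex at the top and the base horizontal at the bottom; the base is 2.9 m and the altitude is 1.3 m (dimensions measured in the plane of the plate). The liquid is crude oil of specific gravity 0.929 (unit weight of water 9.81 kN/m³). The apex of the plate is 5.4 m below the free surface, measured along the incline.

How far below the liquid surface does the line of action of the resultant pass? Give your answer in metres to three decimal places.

h_p = 3.833 m

γ = 0.929 × 9.81 = 9.11349 kN/m³.
Let θ = 37.6° be the plate's angle to the horizontal; measure y along the incline from where the plane meets the free surface. Vertical depth h = y·sinθ with sinθ = 0.610145.
With the apex up, the centroid sits 2h/3 = 2 × 1.3/3 = 0.866667 m below the apex, so y_c = 5.4 + 0.866667 = 6.26667 m and h_c = 6.26667 × 0.610145 = 3.82358 m.
A = ½ × 2.9 × 1.3 = 1.885 m².
Resultant F = γ·h_c·A = 9.11349 × 3.82358 × 1.885 = 65.685 kN.
I_c = b·h³/36 = 2.9 × 1.3³/36 = 0.176981 m⁴.
Centre of pressure: y_p = y_c + I_c/(y_c·A) = 6.26667 + 0.176981/(6.26667 × 1.885) = 6.26667 + 0.0149823 = 6.28165 m along the plane.
Vertically, h_p = y_p·sinθ = 6.28165 × 0.610145 = 3.83272 m.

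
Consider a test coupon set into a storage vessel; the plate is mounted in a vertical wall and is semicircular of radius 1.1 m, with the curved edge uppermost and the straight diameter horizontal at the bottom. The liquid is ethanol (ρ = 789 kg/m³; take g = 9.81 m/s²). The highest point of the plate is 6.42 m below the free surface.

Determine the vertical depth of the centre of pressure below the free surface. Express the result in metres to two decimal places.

γ = ρg = 789 × 9.81 / 1000 = 7.74009 kN/m³.
The centroid lies 4r/(3π) = 0.466854 m above the diameter, so r − 4r/(3π) = 1.1 − 0.466854 = 0.633146 m below the topmost point, so the centroid depth is h_c = 6.42 + 0.633146 = 7.05315 m.
A = πr²/2 = π × 1.1²/2 = 1.90066 m².
Resultant F = γ·h_c·A = 7.74009 × 7.05315 × 1.90066 = 103.761 kN.
I_c = (π/8 − 8/(9π))·r⁴ = 0.109757 × 1.1⁴ = 0.160695 m⁴.
Centre of pressure: y_p = y_c + I_c/(y_c·A) = 7.05315 + 0.160695/(7.05315 × 1.90066) = 7.05315 + 0.0119871 = 7.06514 m along the plane.

h_p = 7.07 m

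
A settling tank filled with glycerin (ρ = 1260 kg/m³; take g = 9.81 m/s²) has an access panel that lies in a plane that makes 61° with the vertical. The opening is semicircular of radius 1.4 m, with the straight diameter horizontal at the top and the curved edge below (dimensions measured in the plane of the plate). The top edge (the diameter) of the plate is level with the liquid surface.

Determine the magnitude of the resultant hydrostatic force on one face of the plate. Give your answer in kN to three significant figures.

F ≈ 11.0 kN

γ = ρg = 1260 × 9.81 / 1000 = 12.3606 kN/m³.
The plate makes 61° with the vertical, i.e. θ = 90° − 61° = 29° to the horizontal. Measuring y along the incline from the free-surface line, vertical depth h = y·sinθ with sinθ = 0.484810.
The centroid of a semicircle lies 4r/(3π) = 0.594178 m from the diameter, here below the top edge, so y_c = 0.594178 m and h_c = 0.594178 × 0.484810 = 0.288063 m.
A = πr²/2 = π × 1.4²/2 = 3.07876 m².
Resultant F = γ·h_c·A = 12.3606 × 0.288063 × 3.07876 = 10.9623 kN.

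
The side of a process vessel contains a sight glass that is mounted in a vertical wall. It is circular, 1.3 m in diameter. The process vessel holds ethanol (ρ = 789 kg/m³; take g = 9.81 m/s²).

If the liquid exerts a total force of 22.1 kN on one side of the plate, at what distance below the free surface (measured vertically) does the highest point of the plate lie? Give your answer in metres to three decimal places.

d_top ≈ 1.501 m

γ = ρg = 789 × 9.81 / 1000 = 7.74009 kN/m³.
A = π(0.65)² = 1.32732 m².
From F = γ·h_c·A, the centroid depth is h_c = 22.1/(7.74009 × 1.32732) = 2.15115 m.
The centroid is at the centre, 0.65 m below the top of the plate, so the highest point sits at h_top = 2.15115 − 0.65 = 1.50115 m below the surface.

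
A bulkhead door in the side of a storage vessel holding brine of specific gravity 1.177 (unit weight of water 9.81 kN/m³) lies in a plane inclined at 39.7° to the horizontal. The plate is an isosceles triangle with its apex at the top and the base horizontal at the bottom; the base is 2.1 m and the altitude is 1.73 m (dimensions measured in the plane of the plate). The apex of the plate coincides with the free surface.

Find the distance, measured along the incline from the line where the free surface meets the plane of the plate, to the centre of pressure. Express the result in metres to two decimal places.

y_p = 1.30 m

γ = 1.177 × 9.81 = 11.54637 kN/m³.
Let θ = 39.7° be the plate's angle to the horizontal; measure y along the incline from where the plane meets the free surface. Vertical depth h = y·sinθ with sinθ = 0.638768.
With the apex up, the centroid sits 2h/3 = 2 × 1.73/3 = 1.15333 m below the apex, so y_c = 1.15333 m and h_c = 1.15333 × 0.638768 = 0.73671 m.
A = ½ × 2.1 × 1.73 = 1.8165 m².
Resultant F = γ·h_c·A = 11.54637 × 0.73671 × 1.8165 = 15.4517 kN.
I_c = b·h³/36 = 2.1 × 1.73³/36 = 0.302033 m⁴.
Centre of pressure: y_p = y_c + I_c/(y_c·A) = 1.15333 + 0.302033/(1.15333 × 1.8165) = 1.15333 + 0.144167 = 1.2975 m along the plane.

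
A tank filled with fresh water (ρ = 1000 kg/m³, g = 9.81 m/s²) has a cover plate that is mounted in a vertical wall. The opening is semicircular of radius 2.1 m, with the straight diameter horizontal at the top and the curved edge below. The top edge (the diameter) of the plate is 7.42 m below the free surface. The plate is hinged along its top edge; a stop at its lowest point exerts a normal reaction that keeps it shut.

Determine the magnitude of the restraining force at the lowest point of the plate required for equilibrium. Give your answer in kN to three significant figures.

P ≈ 250 kN

γ = ρg = 1000 × 9.81 = 9810 N/m³ = 9.81 kN/m³.
The centroid of a semicircle lies 4r/(3π) = 0.891268 m from the diameter, here below the top edge, so the centroid depth is h_c = 7.42 + 0.891268 = 8.31127 m.
A = πr²/2 = π × 2.1²/2 = 6.92721 m².
Resultant F = γ·h_c·A = 9.81 × 8.31127 × 6.92721 = 564.8 kN.
I_c = (π/8 − 8/(9π))·r⁴ = 0.109757 × 2.1⁴ = 2.13457 m⁴.
Centre of pressure: y_p = y_c + I_c/(y_c·A) = 8.31127 + 2.13457/(8.31127 × 6.92721) = 8.31127 + 0.0370753 = 8.34835 m along the plane.
The resultant acts 0.891268 + 0.0370753 = 0.928343 m (along the plate) below the hinge at the top edge, so the moment about the hinge is M = F × 0.928343 = 564.8 × 0.928343 = 524.328 kN·m.
A normal force at the bottom, 2.1 m from the hinge, must supply this moment: P = 524.328/2.1 = 249.68 kN.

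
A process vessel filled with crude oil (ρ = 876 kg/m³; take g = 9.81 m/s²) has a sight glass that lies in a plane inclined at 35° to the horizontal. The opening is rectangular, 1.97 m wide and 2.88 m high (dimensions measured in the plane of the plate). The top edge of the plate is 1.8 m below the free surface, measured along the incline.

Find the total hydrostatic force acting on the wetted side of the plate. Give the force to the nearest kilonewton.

F ≈ 91 kN

γ = ρg = 876 × 9.81 / 1000 = 8.59356 kN/m³.
Let θ = 35° be the plate's angle to the horizontal; measure y along the incline from where the plane meets the free surface. Vertical depth h = y·sinθ with sinθ = 0.573576.
The centroid lies 2.88/2 = 1.44 m below the top edge, so y_c = 1.8 + 1.44 = 3.24 m and h_c = 3.24 × 0.573576 = 1.85839 m.
A = 1.97 × 2.88 = 5.6736 m².
Resultant F = γ·h_c·A = 8.59356 × 1.85839 × 5.6736 = 90.6084 kN.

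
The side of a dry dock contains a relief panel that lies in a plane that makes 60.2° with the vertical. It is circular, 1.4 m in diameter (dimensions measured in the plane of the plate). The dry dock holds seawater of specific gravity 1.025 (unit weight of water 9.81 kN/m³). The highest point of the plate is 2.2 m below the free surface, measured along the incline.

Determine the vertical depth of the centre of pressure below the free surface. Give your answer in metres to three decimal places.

h_p = 1.462 m

γ = 1.025 × 9.81 = 10.05525 kN/m³.
The plate makes 60.2° with the vertical, i.e. θ = 90° − 60.2° = 29.8° to the horizontal. Measuring y along the incline from the free-surface line, vertical depth h = y·sinθ with sinθ = 0.496974.
The centroid is at the centre, 0.7 m below the top of the plate, so y_c = 2.2 + 0.7 = 2.9 m and h_c = 2.9 × 0.496974 = 1.44122 m.
A = π(0.7)² = 1.53938 m².
Resultant F = γ·h_c·A = 10.05525 × 1.44122 × 1.53938 = 22.3084 kN.
I_c = πr⁴/4 = π × 0.7⁴/4 = 0.188574 m⁴.
Centre of pressure: y_p = y_c + I_c/(y_c·A) = 2.9 + 0.188574/(2.9 × 1.53938) = 2.9 + 0.0422414 = 2.94224 m along the plane.
Vertically, h_p = y_p·sinθ = 2.94224 × 0.496974 = 1.46222 m.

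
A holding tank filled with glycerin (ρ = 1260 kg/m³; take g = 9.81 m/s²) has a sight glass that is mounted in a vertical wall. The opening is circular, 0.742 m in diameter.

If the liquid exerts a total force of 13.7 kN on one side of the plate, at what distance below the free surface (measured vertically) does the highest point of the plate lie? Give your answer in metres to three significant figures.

d_top ≈ 2.19 m

γ = ρg = 1260 × 9.81 / 1000 = 12.3606 kN/m³.
A = π(0.371)² = 0.432412 m².
From F = γ·h_c·A, the centroid depth is h_c = 13.7/(12.3606 × 0.432412) = 2.5632 m.
The centroid is at the centre, 0.371 m below the top of the plate, so the highest point sits at h_top = 2.5632 − 0.371 = 2.1922 m below the surface.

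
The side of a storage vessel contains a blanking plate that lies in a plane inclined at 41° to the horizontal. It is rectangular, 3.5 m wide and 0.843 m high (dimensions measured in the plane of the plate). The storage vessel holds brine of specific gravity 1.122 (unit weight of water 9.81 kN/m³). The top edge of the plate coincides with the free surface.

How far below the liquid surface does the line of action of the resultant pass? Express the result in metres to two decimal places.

γ = 1.122 × 9.81 = 11.00682 kN/m³.
Let θ = 41° be the plate's angle to the horizontal; measure y along the incline from where the plane meets the free surface. Vertical depth h = y·sinθ with sinθ = 0.656059.
The centroid lies 0.843/2 = 0.4215 m below the top edge, so y_c = 0.4215 m and h_c = 0.4215 × 0.656059 = 0.276529 m.
A = 3.5 × 0.843 = 2.9505 m².
Resultant F = γ·h_c·A = 11.00682 × 0.276529 × 2.9505 = 8.98045 kN.
I_c = b·h³/12 = 3.5 × 0.843³/12 = 0.174731 m⁴.
Centre of pressure: y_p = y_c + I_c/(y_c·A) = 0.4215 + 0.174731/(0.4215 × 2.9505) = 0.4215 + 0.1405 = 0.562 m along the plane.
Vertically, h_p = y_p·sinθ = 0.562 × 0.656059 = 0.368705 m.

h_p = 0.37 m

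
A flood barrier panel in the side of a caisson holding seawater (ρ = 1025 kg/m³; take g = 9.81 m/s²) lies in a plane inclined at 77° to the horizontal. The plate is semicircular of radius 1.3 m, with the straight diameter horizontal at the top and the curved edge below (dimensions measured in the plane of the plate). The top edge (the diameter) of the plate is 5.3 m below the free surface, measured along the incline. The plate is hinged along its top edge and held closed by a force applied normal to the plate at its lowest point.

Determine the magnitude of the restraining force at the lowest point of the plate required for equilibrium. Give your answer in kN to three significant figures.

γ = ρg = 1025 × 9.81 / 1000 = 10.05525 kN/m³.
Let θ = 77° be the plate's angle to the horizontal; measure y along the incline from where the plane meets the free surface. Vertical depth h = y·sinθ with sinθ = 0.974370.
The centroid of a semicircle lies 4r/(3π) = 0.551737 m from the diameter, here below the top edge, so y_c = 5.3 + 0.551737 = 5.85174 m and h_c = 5.85174 × 0.974370 = 5.70176 m.
A = πr²/2 = π × 1.3²/2 = 2.65465 m².
Resultant F = γ·h_c·A = 10.05525 × 5.70176 × 2.65465 = 152.198 kN.
I_c = (π/8 − 8/(9π))·r⁴ = 0.109757 × 1.3⁴ = 0.313477 m⁴.
Centre of pressure: y_p = y_c + I_c/(y_c·A) = 5.85174 + 0.313477/(5.85174 × 2.65465) = 5.85174 + 0.0201796 = 5.87192 m along the plane.
The resultant acts 0.551737 + 0.0201796 = 0.571917 m (along the plate) below the hinge at the top edge, so the moment about the hinge is M = F × 0.571917 = 152.198 × 0.571917 = 87.0446 kN·m.
A normal force at the bottom, 1.3 m from the hinge, must supply this moment: P = 87.0446/1.3 = 66.9574 kN.

P ≈ 67.0 kN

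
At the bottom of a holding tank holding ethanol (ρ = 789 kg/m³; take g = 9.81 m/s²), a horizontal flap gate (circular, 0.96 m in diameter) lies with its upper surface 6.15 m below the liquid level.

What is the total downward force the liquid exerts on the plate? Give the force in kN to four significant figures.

F ≈ 34.46 kN

γ = ρg = 789 × 9.81 / 1000 = 7.74009 kN/m³.
The plate is horizontal, so pressure is uniform at p = γ·h = 7.74009 × 6.15 = 47.6016 kN/m².
A = π(0.48)² = 0.723823 m².
F = p·A = 47.6016 × 0.723823 = 34.4551 kN.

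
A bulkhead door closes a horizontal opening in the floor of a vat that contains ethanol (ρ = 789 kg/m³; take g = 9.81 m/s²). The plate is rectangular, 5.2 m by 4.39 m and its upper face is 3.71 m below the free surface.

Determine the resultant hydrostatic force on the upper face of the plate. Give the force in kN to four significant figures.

F ≈ 655.5 kN

γ = ρg = 789 × 9.81 / 1000 = 7.74009 kN/m³.
The plate is horizontal, so pressure is uniform at p = γ·h = 7.74009 × 3.71 = 28.7157 kN/m².
A = 5.2 × 4.39 = 22.828 m².
F = p·A = 28.7157 × 22.828 = 655.522 kN.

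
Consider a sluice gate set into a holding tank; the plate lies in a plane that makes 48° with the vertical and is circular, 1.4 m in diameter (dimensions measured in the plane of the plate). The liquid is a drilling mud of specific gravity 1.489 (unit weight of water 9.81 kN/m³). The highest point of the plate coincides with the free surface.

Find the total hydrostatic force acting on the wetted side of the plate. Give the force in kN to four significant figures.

γ = 1.489 × 9.81 = 14.60709 kN/m³.
The plate makes 48° with the vertical, i.e. θ = 90° − 48° = 42° to the horizontal. Measuring y along the incline from the free-surface line, vertical depth h = y·sinθ with sinθ = 0.669131.
The centroid is at the centre, 0.7 m below the top of the plate, so y_c = 0.7 m and h_c = 0.7 × 0.669131 = 0.468392 m.
A = π(0.7)² = 1.53938 m².
Resultant F = γ·h_c·A = 14.60709 × 0.468392 × 1.53938 = 10.5322 kN.

F ≈ 10.53 kN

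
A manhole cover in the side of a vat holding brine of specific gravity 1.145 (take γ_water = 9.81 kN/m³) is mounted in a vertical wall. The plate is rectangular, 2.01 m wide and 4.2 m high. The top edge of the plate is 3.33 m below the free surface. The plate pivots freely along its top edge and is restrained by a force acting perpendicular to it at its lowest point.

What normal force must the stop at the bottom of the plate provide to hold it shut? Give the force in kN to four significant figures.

P ≈ 290.6 kN

γ = 1.145 × 9.81 = 11.23245 kN/m³.
The centroid lies 4.2/2 = 2.1 m below the top edge, so the centroid depth is h_c = 3.33 + 2.1 = 5.43 m.
A = 2.01 × 4.2 = 8.442 m².
Resultant F = γ·h_c·A = 11.23245 × 5.43 × 8.442 = 514.896 kN.
I_c = b·h³/12 = 2.01 × 4.2³/12 = 12.4097 m⁴.
Centre of pressure: y_p = y_c + I_c/(y_c·A) = 5.43 + 12.4097/(5.43 × 8.442) = 5.43 + 0.270717 = 5.70072 m along the plane.
The resultant acts 2.1 + 0.270717 = 2.37072 m (along the plate) below the hinge at the top edge, so the moment about the hinge is M = F × 2.37072 = 514.896 × 2.37072 = 1220.67 kN·m.
A normal force at the bottom, 4.2 m from the hinge, must supply this moment: P = 1220.67/4.2 = 290.636 kN.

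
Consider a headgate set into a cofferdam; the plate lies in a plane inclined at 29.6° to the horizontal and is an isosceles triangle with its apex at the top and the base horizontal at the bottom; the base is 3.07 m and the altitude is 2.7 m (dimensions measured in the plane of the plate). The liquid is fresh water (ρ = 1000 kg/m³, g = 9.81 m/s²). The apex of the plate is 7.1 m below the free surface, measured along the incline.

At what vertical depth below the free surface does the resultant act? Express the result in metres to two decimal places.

γ = ρg = 1000 × 9.81 = 9810 N/m³ = 9.81 kN/m³.
Let θ = 29.6° be the plate's angle to the horizontal; measure y along the incline from where the plane meets the free surface. Vertical depth h = y·sinθ with sinθ = 0.493942.
With the apex up, the centroid sits 2h/3 = 2 × 2.7/3 = 1.8 m below the apex, so y_c = 7.1 + 1.8 = 8.9 m and h_c = 8.9 × 0.493942 = 4.39608 m.
A = ½ × 3.07 × 2.7 = 4.1445 m².
Resultant F = γ·h_c·A = 9.81 × 4.39608 × 4.1445 = 178.734 kN.
I_c = b·h³/36 = 3.07 × 2.7³/36 = 1.67852 m⁴.
Centre of pressure: y_p = y_c + I_c/(y_c·A) = 8.9 + 1.67852/(8.9 × 4.1445) = 8.9 + 0.0455056 = 8.94551 m along the plane.
Vertically, h_p = y_p·sinθ = 8.94551 × 0.493942 = 4.41856 m.

h_p = 4.42 m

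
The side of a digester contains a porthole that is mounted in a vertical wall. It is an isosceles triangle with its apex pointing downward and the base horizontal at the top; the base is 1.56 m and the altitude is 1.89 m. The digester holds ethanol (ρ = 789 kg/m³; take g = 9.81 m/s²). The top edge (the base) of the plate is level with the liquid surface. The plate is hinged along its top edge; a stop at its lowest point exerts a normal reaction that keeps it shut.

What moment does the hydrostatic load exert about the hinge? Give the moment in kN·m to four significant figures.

M ≈ 6.793 kN·m

γ = ρg = 789 × 9.81 / 1000 = 7.74009 kN/m³.
With the apex down, the centroid sits h/3 = 1.89/3 = 0.63 m below the base (the top edge), so the centroid depth is h_c = 0.63 m.
A = ½ × 1.56 × 1.89 = 1.4742 m².
Resultant F = γ·h_c·A = 7.74009 × 0.63 × 1.4742 = 7.18858 kN.
I_c = b·h³/36 = 1.56 × 1.89³/36 = 0.292555 m⁴.
Centre of pressure: y_p = y_c + I_c/(y_c·A) = 0.63 + 0.292555/(0.63 × 1.4742) = 0.63 + 0.315 = 0.945 m along the plane.
The resultant acts 0.63 + 0.315 = 0.945 m (along the plate) below the hinge at the top edge, so the moment about the hinge is M = F × 0.945 = 7.18858 × 0.945 = 6.79321 kN·m.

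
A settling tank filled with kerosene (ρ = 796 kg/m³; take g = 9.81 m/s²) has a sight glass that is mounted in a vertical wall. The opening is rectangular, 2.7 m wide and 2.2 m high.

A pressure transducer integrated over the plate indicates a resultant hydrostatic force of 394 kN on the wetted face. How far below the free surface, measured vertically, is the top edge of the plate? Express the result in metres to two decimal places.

γ = ρg = 796 × 9.81 / 1000 = 7.80876 kN/m³.
A = 2.7 × 2.2 = 5.94 m².
From F = γ·h_c·A, the centroid depth is h_c = 394/(7.80876 × 5.94) = 8.4943 m.
The centroid lies 2.2/2 = 1.1 m below the top edge, so the top edge sits at h_top = 8.4943 − 1.1 = 7.3943 m below the surface.

d_top ≈ 7.39 m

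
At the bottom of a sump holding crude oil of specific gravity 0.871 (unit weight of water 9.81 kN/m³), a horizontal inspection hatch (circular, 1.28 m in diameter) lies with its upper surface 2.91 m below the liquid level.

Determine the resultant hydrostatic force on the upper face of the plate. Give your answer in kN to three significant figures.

γ = 0.871 × 9.81 = 8.54451 kN/m³.
The plate is horizontal, so pressure is uniform at p = γ·h = 8.54451 × 2.91 = 24.8645 kN/m².
A = π(0.64)² = 1.2868 m².
F = p·A = 24.8645 × 1.2868 = 31.9956 kN.

F ≈ 32.0 kN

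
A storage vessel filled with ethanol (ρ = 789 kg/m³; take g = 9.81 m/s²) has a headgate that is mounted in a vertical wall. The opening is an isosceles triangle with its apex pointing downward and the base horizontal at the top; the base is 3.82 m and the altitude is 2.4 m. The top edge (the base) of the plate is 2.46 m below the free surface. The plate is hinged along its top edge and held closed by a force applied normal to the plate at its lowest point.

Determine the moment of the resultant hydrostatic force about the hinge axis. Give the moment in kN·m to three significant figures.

γ = ρg = 789 × 9.81 / 1000 = 7.74009 kN/m³.
With the apex down, the centroid sits h/3 = 2.4/3 = 0.8 m below the base (the top edge), so the centroid depth is h_c = 2.46 + 0.8 = 3.26 m.
A = ½ × 3.82 × 2.4 = 4.584 m².
Resultant F = γ·h_c·A = 7.74009 × 3.26 × 4.584 = 115.667 kN.
I_c = b·h³/36 = 3.82 × 2.4³/36 = 1.46688 m⁴.
Centre of pressure: y_p = y_c + I_c/(y_c·A) = 3.26 + 1.46688/(3.26 × 4.584) = 3.26 + 0.0981595 = 3.35816 m along the plane.
The resultant acts 0.8 + 0.0981595 = 0.898159 m (along the plate) below the hinge at the top edge, so the moment about the hinge is M = F × 0.898159 = 115.667 × 0.898159 = 103.887 kN·m.

M ≈ 104 kN·m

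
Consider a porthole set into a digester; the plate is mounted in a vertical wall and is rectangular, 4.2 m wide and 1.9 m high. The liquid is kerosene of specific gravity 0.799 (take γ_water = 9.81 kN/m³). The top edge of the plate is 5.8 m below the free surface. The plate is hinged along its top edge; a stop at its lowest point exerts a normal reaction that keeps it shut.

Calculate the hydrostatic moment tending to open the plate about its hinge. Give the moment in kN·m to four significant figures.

γ = 0.799 × 9.81 = 7.83819 kN/m³.
The centroid lies 1.9/2 = 0.95 m below the top edge, so the centroid depth is h_c = 5.8 + 0.95 = 6.75 m.
A = 4.2 × 1.9 = 7.98 m².
Resultant F = γ·h_c·A = 7.83819 × 6.75 × 7.98 = 422.204 kN.
I_c = b·h³/12 = 4.2 × 1.9³/12 = 2.40065 m⁴.
Centre of pressure: y_p = y_c + I_c/(y_c·A) = 6.75 + 2.40065/(6.75 × 7.98) = 6.75 + 0.0445679 = 6.79457 m along the plane.
The resultant acts 0.95 + 0.0445679 = 0.994568 m (along the plate) below the hinge at the top edge, so the moment about the hinge is M = F × 0.994568 = 422.204 × 0.994568 = 419.911 kN·m.

M ≈ 419.9 kN·m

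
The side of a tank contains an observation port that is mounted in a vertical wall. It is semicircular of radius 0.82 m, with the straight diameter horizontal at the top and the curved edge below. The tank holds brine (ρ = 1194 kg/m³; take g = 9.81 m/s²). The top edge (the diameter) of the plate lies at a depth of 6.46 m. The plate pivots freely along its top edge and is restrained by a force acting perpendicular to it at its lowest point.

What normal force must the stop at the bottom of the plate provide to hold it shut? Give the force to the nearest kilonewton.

γ = ρg = 1194 × 9.81 / 1000 = 11.71314 kN/m³.
The centroid of a semicircle lies 4r/(3π) = 0.348019 m from the diameter, here below the top edge, so the centroid depth is h_c = 6.46 + 0.348019 = 6.80802 m.
A = πr²/2 = π × 0.82²/2 = 1.0562 m².
Resultant F = γ·h_c·A = 11.71314 × 6.80802 × 1.0562 = 84.2249 kN.
I_c = (π/8 − 8/(9π))·r⁴ = 0.109757 × 0.82⁴ = 0.0496235 m⁴.
Centre of pressure: y_p = y_c + I_c/(y_c·A) = 6.80802 + 0.0496235/(6.80802 × 1.0562) = 6.80802 + 0.00690113 = 6.81492 m along the plane.
The resultant acts 0.348019 + 0.00690113 = 0.35492 m (along the plate) below the hinge at the top edge, so the moment about the hinge is M = F × 0.35492 = 84.2249 × 0.35492 = 29.8931 kN·m.
A normal force at the bottom, 0.82 m from the hinge, must supply this moment: P = 29.8931/0.82 = 36.455 kN.

P ≈ 36 kN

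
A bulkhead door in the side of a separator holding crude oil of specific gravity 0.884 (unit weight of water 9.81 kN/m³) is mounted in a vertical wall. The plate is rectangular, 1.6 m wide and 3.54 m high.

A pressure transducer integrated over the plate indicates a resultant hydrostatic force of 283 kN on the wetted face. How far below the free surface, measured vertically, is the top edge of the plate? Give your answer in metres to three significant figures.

d_top ≈ 3.99 m

γ = 0.884 × 9.81 = 8.67204 kN/m³.
A = 1.6 × 3.54 = 5.664 m².
From F = γ·h_c·A, the centroid depth is h_c = 283/(8.67204 × 5.664) = 5.76158 m.
The centroid lies 3.54/2 = 1.77 m below the top edge, so the top edge sits at h_top = 5.76158 − 1.77 = 3.99158 m below the surface.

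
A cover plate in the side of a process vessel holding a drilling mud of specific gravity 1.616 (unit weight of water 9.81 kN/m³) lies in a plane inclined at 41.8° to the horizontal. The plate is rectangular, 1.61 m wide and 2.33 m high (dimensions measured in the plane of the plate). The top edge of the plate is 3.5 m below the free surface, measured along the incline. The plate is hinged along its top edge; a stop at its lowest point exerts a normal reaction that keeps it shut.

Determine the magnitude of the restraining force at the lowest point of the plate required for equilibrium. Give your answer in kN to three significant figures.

γ = 1.616 × 9.81 = 15.85296 kN/m³.
Let θ = 41.8° be the plate's angle to the horizontal; measure y along the incline from where the plane meets the free surface. Vertical depth h = y·sinθ with sinθ = 0.666532.
The centroid lies 2.33/2 = 1.165 m below the top edge, so y_c = 3.5 + 1.165 = 4.665 m and h_c = 4.665 × 0.666532 = 3.10937 m.
A = 1.61 × 2.33 = 3.7513 m².
Resultant F = γ·h_c·A = 15.85296 × 3.10937 × 3.7513 = 184.912 kN.
I_c = b·h³/12 = 1.61 × 2.33³/12 = 1.69712 m⁴.
Centre of pressure: y_p = y_c + I_c/(y_c·A) = 4.665 + 1.69712/(4.665 × 3.7513) = 4.665 + 0.0969793 = 4.76198 m along the plane.
The resultant acts 1.165 + 0.0969793 = 1.26198 m (along the plate) below the hinge at the top edge, so the moment about the hinge is M = F × 1.26198 = 184.912 × 1.26198 = 233.355 kN·m.
A normal force at the bottom, 2.33 m from the hinge, must supply this moment: P = 233.355/2.33 = 100.152 kN.

P ≈ 100 kN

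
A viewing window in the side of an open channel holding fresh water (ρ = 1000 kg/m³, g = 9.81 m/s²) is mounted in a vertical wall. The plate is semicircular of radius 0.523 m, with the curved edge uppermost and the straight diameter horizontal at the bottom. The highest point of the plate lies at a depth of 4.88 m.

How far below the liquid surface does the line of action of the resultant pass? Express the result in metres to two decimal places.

h_p = 5.18 m

γ = ρg = 1000 × 9.81 = 9810 N/m³ = 9.81 kN/m³.
The centroid lies 4r/(3π) = 0.221968 m above the diameter, so r − 4r/(3π) = 0.523 − 0.221968 = 0.301032 m below the topmost point, so the centroid depth is h_c = 4.88 + 0.301032 = 5.18103 m.
A = πr²/2 = π × 0.523²/2 = 0.429658 m².
Resultant F = γ·h_c·A = 9.81 × 5.18103 × 0.429658 = 21.8378 kN.
I_c = (π/8 − 8/(9π))·r⁴ = 0.109757 × 0.523⁴ = 0.00821181 m⁴.
Centre of pressure: y_p = y_c + I_c/(y_c·A) = 5.18103 + 0.00821181/(5.18103 × 0.429658) = 5.18103 + 0.00368893 = 5.18472 m along the plane.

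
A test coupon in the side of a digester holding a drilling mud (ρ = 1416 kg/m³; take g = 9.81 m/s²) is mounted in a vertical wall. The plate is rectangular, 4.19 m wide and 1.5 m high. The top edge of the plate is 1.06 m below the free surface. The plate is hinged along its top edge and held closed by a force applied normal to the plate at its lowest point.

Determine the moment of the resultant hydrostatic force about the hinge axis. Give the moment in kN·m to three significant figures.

γ = ρg = 1416 × 9.81 / 1000 = 13.89096 kN/m³.
The centroid lies 1.5/2 = 0.75 m below the top edge, so the centroid depth is h_c = 1.06 + 0.75 = 1.81 m.
A = 4.19 × 1.5 = 6.285 m².
Resultant F = γ·h_c·A = 13.89096 × 1.81 × 6.285 = 158.021 kN.
I_c = b·h³/12 = 4.19 × 1.5³/12 = 1.17844 m⁴.
Centre of pressure: y_p = y_c + I_c/(y_c·A) = 1.81 + 1.17844/(1.81 × 6.285) = 1.81 + 0.103591 = 1.91359 m along the plane.
The resultant acts 0.75 + 0.103591 = 0.853591 m (along the plate) below the hinge at the top edge, so the moment about the hinge is M = F × 0.853591 = 158.021 × 0.853591 = 134.885 kN·m.

M ≈ 135 kN·m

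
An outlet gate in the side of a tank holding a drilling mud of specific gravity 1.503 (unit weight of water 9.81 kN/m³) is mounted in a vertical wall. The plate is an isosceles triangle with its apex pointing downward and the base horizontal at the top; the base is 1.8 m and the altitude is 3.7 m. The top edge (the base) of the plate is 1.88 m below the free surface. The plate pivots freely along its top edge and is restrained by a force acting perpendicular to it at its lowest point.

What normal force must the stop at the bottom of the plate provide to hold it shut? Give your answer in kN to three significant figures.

P ≈ 61.0 kN

γ = 1.503 × 9.81 = 14.74443 kN/m³.
With the apex down, the centroid sits h/3 = 3.7/3 = 1.23333 m below the base (the top edge), so the centroid depth is h_c = 1.88 + 1.23333 = 3.11333 m.
A = ½ × 1.8 × 3.7 = 3.33 m².
Resultant F = γ·h_c·A = 14.74443 × 3.11333 × 3.33 = 152.861 kN.
I_c = b·h³/36 = 1.8 × 3.7³/36 = 2.53265 m⁴.
Centre of pressure: y_p = y_c + I_c/(y_c·A) = 3.11333 + 2.53265/(3.11333 × 3.33) = 3.11333 + 0.24429 = 3.35762 m along the plane.
The resultant acts 1.23333 + 0.24429 = 1.47762 m (along the plate) below the hinge at the top edge, so the moment about the hinge is M = F × 1.47762 = 152.861 × 1.47762 = 225.87 kN·m.
A normal force at the bottom, 3.7 m from the hinge, must supply this moment: P = 225.87/3.7 = 61.0459 kN.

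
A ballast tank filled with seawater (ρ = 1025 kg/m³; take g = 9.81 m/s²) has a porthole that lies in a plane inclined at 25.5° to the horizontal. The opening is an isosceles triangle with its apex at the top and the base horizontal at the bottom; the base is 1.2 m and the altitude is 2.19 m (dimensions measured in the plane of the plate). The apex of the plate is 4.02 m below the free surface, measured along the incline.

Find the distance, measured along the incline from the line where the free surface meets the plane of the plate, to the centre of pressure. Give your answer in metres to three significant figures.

y_p = 5.53 m

γ = ρg = 1025 × 9.81 / 1000 = 10.05525 kN/m³.
Let θ = 25.5° be the plate's angle to the horizontal; measure y along the incline from where the plane meets the free surface. Vertical depth h = y·sinθ with sinθ = 0.430511.
With the apex up, the centroid sits 2h/3 = 2 × 2.19/3 = 1.46 m below the apex, so y_c = 4.02 + 1.46 = 5.48 m and h_c = 5.48 × 0.430511 = 2.3592 m.
A = ½ × 1.2 × 2.19 = 1.314 m².
Resultant F = γ·h_c·A = 10.05525 × 2.3592 × 1.314 = 31.1712 kN.
I_c = b·h³/36 = 1.2 × 2.19³/36 = 0.350115 m⁴.
Centre of pressure: y_p = y_c + I_c/(y_c·A) = 5.48 + 0.350115/(5.48 × 1.314) = 5.48 + 0.0486222 = 5.52862 m along the plane.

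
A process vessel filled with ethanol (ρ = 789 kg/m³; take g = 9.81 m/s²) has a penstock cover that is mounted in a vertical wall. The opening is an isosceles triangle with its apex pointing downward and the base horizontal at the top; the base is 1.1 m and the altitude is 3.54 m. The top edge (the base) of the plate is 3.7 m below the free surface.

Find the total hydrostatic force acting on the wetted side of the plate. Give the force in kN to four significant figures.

F ≈ 73.54 kN

γ = ρg = 789 × 9.81 / 1000 = 7.74009 kN/m³.
With the apex down, the centroid sits h/3 = 3.54/3 = 1.18 m below the base (the top edge), so the centroid depth is h_c = 3.7 + 1.18 = 4.88 m.
A = ½ × 1.1 × 3.54 = 1.947 m².
Resultant F = γ·h_c·A = 7.74009 × 4.88 × 1.947 = 73.5414 kN.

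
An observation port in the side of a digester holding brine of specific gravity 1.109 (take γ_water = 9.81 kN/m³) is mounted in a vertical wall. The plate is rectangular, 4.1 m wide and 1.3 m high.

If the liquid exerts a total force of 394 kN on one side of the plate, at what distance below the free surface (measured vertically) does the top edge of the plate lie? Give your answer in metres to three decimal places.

d_top ≈ 6.145 m

γ = 1.109 × 9.81 = 10.87929 kN/m³.
A = 4.1 × 1.3 = 5.33 m².
From F = γ·h_c·A, the centroid depth is h_c = 394/(10.87929 × 5.33) = 6.79467 m.
The centroid lies 1.3/2 = 0.65 m below the top edge, so the top edge sits at h_top = 6.79467 − 0.65 = 6.14467 m below the surface.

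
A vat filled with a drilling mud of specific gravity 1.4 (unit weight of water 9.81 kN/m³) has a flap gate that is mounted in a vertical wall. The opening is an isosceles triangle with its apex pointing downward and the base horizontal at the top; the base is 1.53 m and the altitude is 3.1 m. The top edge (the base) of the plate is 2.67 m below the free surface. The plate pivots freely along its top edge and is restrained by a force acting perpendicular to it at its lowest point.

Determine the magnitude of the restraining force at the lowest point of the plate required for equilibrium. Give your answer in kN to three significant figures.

P ≈ 45.8 kN

γ = 1.4 × 9.81 = 13.734 kN/m³.
With the apex down, the centroid sits h/3 = 3.1/3 = 1.03333 m below the base (the top edge), so the centroid depth is h_c = 2.67 + 1.03333 = 3.70333 m.
A = ½ × 1.53 × 3.1 = 2.3715 m².
Resultant F = γ·h_c·A = 13.734 × 3.70333 × 2.3715 = 120.618 kN.
I_c = b·h³/36 = 1.53 × 3.1³/36 = 1.26612 m⁴.
Centre of pressure: y_p = y_c + I_c/(y_c·A) = 3.70333 + 1.26612/(3.70333 × 2.3715) = 3.70333 + 0.144165 = 3.84749 m along the plane.
The resultant acts 1.03333 + 0.144165 = 1.17749 m (along the plate) below the hinge at the top edge, so the moment about the hinge is M = F × 1.17749 = 120.618 × 1.17749 = 142.026 kN·m.
A normal force at the bottom, 3.1 m from the hinge, must supply this moment: P = 142.026/3.1 = 45.8148 kN.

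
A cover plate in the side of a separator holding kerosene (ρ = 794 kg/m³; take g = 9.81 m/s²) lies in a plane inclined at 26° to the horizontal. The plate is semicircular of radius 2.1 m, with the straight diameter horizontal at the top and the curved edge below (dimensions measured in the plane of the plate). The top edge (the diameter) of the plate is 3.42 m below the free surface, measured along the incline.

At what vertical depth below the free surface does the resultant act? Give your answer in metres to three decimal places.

γ = ρg = 794 × 9.81 / 1000 = 7.78914 kN/m³.
Let θ = 26° be the plate's angle to the horizontal; measure y along the incline from where the plane meets the free surface. Vertical depth h = y·sinθ with sinθ = 0.438371.
The centroid of a semicircle lies 4r/(3π) = 0.891268 m from the diameter, here below the top edge, so y_c = 3.42 + 0.891268 = 4.31127 m and h_c = 4.31127 × 0.438371 = 1.88994 m.
A = πr²/2 = π × 2.1²/2 = 6.92721 m².
Resultant F = γ·h_c·A = 7.78914 × 1.88994 × 6.92721 = 101.976 kN.
I_c = (π/8 − 8/(9π))·r⁴ = 0.109757 × 2.1⁴ = 2.13457 m⁴.
Centre of pressure: y_p = y_c + I_c/(y_c·A) = 4.31127 + 2.13457/(4.31127 × 6.92721) = 4.31127 + 0.0714738 = 4.38274 m along the plane.
Vertically, h_p = y_p·sinθ = 4.38274 × 0.438371 = 1.92127 m.

h_p = 1.921 m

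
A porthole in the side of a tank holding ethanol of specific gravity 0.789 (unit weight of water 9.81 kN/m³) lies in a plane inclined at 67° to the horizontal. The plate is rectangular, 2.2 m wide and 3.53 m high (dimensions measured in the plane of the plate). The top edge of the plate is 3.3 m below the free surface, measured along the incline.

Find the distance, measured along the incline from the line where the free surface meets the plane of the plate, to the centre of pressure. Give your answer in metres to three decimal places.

y_p = 5.270 m

γ = 0.789 × 9.81 = 7.74009 kN/m³.
Let θ = 67° be the plate's angle to the horizontal; measure y along the incline from where the plane meets the free surface. Vertical depth h = y·sinθ with sinθ = 0.920505.
The centroid lies 3.53/2 = 1.765 m below the top edge, so y_c = 3.3 + 1.765 = 5.065 m and h_c = 5.065 × 0.920505 = 4.66236 m.
A = 2.2 × 3.53 = 7.766 m².
Resultant F = γ·h_c·A = 7.74009 × 4.66236 × 7.766 = 280.252 kN.
I_c = b·h³/12 = 2.2 × 3.53³/12 = 8.06428 m⁴.
Centre of pressure: y_p = y_c + I_c/(y_c·A) = 5.065 + 8.06428/(5.065 × 7.766) = 5.065 + 0.205016 = 5.27002 m along the plane.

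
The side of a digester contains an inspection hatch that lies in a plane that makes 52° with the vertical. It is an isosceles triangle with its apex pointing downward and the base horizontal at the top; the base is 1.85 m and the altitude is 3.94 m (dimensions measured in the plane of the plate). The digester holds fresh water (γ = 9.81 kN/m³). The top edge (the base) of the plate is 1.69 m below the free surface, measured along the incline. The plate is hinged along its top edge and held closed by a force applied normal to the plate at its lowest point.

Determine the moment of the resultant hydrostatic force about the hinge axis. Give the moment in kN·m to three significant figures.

γ = 9.81 kN/m³.
The plate makes 52° with the vertical, i.e. θ = 90° − 52° = 38° to the horizontal. Measuring y along the incline from the free-surface line, vertical depth h = y·sinθ with sinθ = 0.615661.
With the apex down, the centroid sits h/3 = 3.94/3 = 1.31333 m below the base (the top edge), so y_c = 1.69 + 1.31333 = 3.00333 m and h_c = 3.00333 × 0.615661 = 1.84903 m.
A = ½ × 1.85 × 3.94 = 3.6445 m².
Resultant F = γ·h_c·A = 9.81 × 1.84903 × 3.6445 = 66.1075 kN.
I_c = b·h³/36 = 1.85 × 3.94³/36 = 3.1431 m⁴.
Centre of pressure: y_p = y_c + I_c/(y_c·A) = 3.00333 + 3.1431/(3.00333 × 3.6445) = 3.00333 + 0.287156 = 3.29049 m along the plane.
The resultant acts 1.31333 + 0.287156 = 1.60049 m (along the plate) below the hinge at the top edge, so the moment about the hinge is M = F × 1.60049 = 66.1075 × 1.60049 = 105.804 kN·m.

M ≈ 106 kN·m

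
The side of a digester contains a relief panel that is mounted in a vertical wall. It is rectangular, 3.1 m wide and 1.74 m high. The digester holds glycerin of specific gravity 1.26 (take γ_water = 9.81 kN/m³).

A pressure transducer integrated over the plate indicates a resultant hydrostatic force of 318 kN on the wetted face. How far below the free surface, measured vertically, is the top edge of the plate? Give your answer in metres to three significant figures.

γ = 1.26 × 9.81 = 12.3606 kN/m³.
A = 3.1 × 1.74 = 5.394 m².
From F = γ·h_c·A, the centroid depth is h_c = 318/(12.3606 × 5.394) = 4.76954 m.
The centroid lies 1.74/2 = 0.87 m below the top edge, so the top edge sits at h_top = 4.76954 − 0.87 = 3.89954 m below the surface.

d_top ≈ 3.90 m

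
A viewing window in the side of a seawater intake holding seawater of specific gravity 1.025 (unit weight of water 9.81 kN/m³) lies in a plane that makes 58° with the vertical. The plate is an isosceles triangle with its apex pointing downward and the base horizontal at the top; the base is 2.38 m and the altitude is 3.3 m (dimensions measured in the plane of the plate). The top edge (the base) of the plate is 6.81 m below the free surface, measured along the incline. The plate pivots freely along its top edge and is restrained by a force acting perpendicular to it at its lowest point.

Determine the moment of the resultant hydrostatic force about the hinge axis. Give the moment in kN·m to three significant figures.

M ≈ 195 kN·m

γ = 1.025 × 9.81 = 10.05525 kN/m³.
The plate makes 58° with the vertical, i.e. θ = 90° − 58° = 32° to the horizontal. Measuring y along the incline from the free-surface line, vertical depth h = y·sinθ with sinθ = 0.529919.
With the apex down, the centroid sits h/3 = 3.3/3 = 1.1 m below the base (the top edge), so y_c = 6.81 + 1.1 = 7.91 m and h_c = 7.91 × 0.529919 = 4.19166 m.
A = ½ × 2.38 × 3.3 = 3.927 m².
Resultant F = γ·h_c·A = 10.05525 × 4.19166 × 3.927 = 165.516 kN.
I_c = b·h³/36 = 2.38 × 3.3³/36 = 2.37583 m⁴.
Centre of pressure: y_p = y_c + I_c/(y_c·A) = 7.91 + 2.37583/(7.91 × 3.927) = 7.91 + 0.0764853 = 7.98649 m along the plane.
The resultant acts 1.1 + 0.0764853 = 1.17649 m (along the plate) below the hinge at the top edge, so the moment about the hinge is M = F × 1.17649 = 165.516 × 1.17649 = 194.728 kN·m.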